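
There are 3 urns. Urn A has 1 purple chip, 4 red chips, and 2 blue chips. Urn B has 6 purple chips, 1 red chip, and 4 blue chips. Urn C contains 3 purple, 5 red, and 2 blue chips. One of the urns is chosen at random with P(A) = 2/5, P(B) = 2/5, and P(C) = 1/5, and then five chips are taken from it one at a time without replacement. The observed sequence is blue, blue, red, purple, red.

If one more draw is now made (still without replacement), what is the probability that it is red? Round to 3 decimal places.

Under each hypothesis, the probability of the observed sequence is: P(data | urn A) = (2/7)(1/6)(4/5)(1/4)(3/3) = 0.0095238; P(data | urn B) = (4/11)(3/10)(1/9)(6/8)(0/7) = 0; P(data | urn C) = (2/10)(1/9)(5/8)(3/7)(4/6) = 0.0039683.
The prior-weighted likelihoods are 2/5 · 0.0095238 = 0.0038095, 2/5 · 0 = 0, 1/5 · 0.0039683 = 0.00079365; these sum to 0.0046032.
Normalising, the posterior is P(urn A | data) = 0.82759, P(urn B | data) = 0, P(urn C | data) = 0.17241.
Averaging over the posterior, P(red next | data) = (1)(0.82759) + (3/5)(0.17241) = 0.93103.

0.931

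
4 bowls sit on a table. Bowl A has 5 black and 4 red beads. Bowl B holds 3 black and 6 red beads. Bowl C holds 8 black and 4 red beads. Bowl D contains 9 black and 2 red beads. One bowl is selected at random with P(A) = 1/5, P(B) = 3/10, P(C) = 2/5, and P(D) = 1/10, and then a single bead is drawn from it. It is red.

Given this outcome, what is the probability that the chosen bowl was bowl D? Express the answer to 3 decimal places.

0.041

The likelihood of this draw under each hypothesis: P(data | bowl A) = (4/9) = 4/9; P(data | bowl B) = (6/9) = 2/3; P(data | bowl C) = (4/12) = 1/3; P(data | bowl D) = (2/11) = 2/11.
The prior-weighted likelihoods are 1/5 · 4/9 = 4/45, 3/10 · 2/3 = 1/5, 2/5 · 1/3 = 2/15, 1/10 · 2/11 = 1/55; with total 218/495.
So P(bowl D | data) = (1/55) / (218/495) = 9/218.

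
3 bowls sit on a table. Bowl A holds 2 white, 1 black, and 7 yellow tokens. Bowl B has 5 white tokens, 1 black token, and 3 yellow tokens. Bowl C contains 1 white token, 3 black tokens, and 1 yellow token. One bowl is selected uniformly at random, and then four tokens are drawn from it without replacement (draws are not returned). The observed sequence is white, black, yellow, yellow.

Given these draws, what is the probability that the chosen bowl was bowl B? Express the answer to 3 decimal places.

For each hypothesis, P(data | H) works out to: P(data | bowl A) = (2/10)(1/9)(7/8)(6/7) = 0.016667; P(data | bowl B) = (5/9)(1/8)(3/7)(2/6) = 0.0099206; P(data | bowl C) = (1/5)(3/4)(1/3)(0/2) = 0.
The prior-weighted likelihoods are 1/3 · 0.016667 = 0.0055556, 1/3 · 0.0099206 = 0.0033069, 1/3 · 0 = 0; with total 0.0088624.
By Bayes' rule, P(bowl B | data) = (0.0033069) / (0.0088624) = 0.37313.

0.373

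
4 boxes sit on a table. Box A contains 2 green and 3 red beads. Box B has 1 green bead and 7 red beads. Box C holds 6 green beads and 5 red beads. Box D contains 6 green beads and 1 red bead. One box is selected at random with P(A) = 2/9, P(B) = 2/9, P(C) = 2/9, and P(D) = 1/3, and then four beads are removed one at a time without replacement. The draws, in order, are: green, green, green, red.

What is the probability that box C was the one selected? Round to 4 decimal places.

0.2612

Under each hypothesis, the probability of the observed sequence is: P(data | box A) = (2/5)(1/4)(0/3) = 0; P(data | box B) = (1/8)(0/7) = 0; P(data | box C) = (6/11)(5/10)(4/9)(5/8) = 0.075758; P(data | box D) = (6/7)(5/6)(4/5)(1/4) = 0.14286.
Multiplying each by its prior: 2/9 · 0 = 0, 2/9 · 0 = 0, 2/9 · 0.075758 = 0.016835, 1/3 · 0.14286 = 0.047619; with total 0.064454.
Hence P(box C | data) = (0.016835) / (0.064454) = 0.26119.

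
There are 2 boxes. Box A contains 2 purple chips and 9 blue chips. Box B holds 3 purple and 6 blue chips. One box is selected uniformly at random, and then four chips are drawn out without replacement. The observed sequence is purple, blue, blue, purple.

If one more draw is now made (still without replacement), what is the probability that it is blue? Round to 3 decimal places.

0.847

For each hypothesis, P(data | H) works out to: P(data | box A) = (2/11)(9/10)(8/9)(1/8) = 0.018182; P(data | box B) = (3/9)(6/8)(5/7)(2/6) = 0.059524.
The prior-weighted likelihoods are 1/2 · 0.018182 = 0.0090909, 1/2 · 0.059524 = 0.029762; with total 0.038853.
The posterior is then P(box A | data) = 0.23398, P(box B | data) = 0.76602.
Averaging over the posterior, P(blue next | data) = (1)(0.23398) + (4/5)(0.76602) = 0.8468.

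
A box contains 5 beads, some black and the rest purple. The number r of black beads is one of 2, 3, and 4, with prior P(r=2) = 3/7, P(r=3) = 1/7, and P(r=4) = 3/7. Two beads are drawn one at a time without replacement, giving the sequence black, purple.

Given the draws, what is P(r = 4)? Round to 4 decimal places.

0.3333

The likelihood of the observed sequence under each hypothesis: P(data | r = 2) = (2/5)(3/4) = 3/10; P(data | r = 3) = (3/5)(2/4) = 3/10; P(data | r = 4) = (4/5)(1/4) = 1/5.
Multiplying each by its prior: 3/7 · 3/10 = 9/70, 1/7 · 3/10 = 3/70, 3/7 · 1/5 = 3/35; with total 9/35.
Therefore the posterior P(r = 4 | data) = (3/35) / (9/35) = 1/3.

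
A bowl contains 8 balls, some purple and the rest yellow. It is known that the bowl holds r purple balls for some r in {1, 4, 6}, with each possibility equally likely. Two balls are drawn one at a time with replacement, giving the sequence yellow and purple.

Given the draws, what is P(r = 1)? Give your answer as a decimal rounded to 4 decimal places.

The likelihood of the observed sequence under each hypothesis: P(data | r = 1) = (7/8)(1/8) = 7/64; P(data | r = 4) = (4/8)(4/8) = 1/4; P(data | r = 6) = (2/8)(6/8) = 3/16.
Multiplying each by its prior: 1/3 · 7/64 = 7/192, 1/3 · 1/4 = 1/12, 1/3 · 3/16 = 1/16; with total 35/192.
By Bayes' rule, P(r = 1 | data) = (7/192) / (35/192) = 1/5.

0.2000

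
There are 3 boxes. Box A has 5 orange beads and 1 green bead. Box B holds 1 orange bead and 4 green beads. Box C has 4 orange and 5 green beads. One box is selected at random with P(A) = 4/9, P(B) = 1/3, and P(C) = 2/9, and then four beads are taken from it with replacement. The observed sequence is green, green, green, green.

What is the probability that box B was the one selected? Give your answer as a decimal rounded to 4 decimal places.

Under each hypothesis, the probability of the observed sequence is: P(data | box A) = (1/6)(1/6)(1/6)(1/6) = 0.0007716; P(data | box B) = (4/5)(4/5)(4/5)(4/5) = 0.4096; P(data | box C) = (5/9)(5/9)(5/9)(5/9) = 0.09526.
Weighting by the prior gives 4/9 · 0.0007716 = 0.00034294, 1/3 · 0.4096 = 0.13653, 2/9 · 0.09526 = 0.021169; with total 0.15805.
Therefore the posterior P(box B | data) = (0.13653) / (0.15805) = 0.86389.

0.8639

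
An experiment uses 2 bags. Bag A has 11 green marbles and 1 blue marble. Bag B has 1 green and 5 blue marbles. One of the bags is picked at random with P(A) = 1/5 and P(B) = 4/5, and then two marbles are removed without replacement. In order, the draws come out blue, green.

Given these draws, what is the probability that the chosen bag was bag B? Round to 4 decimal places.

Compute the likelihood of the observed sequence for each case: P(data | bag A) = (1/12)(11/11) = 1/12; P(data | bag B) = (5/6)(1/5) = 1/6.
Multiplying each by its prior: 1/5 · 1/12 = 1/60, 4/5 · 1/6 = 2/15; these sum to 3/20.
So P(bag B | data) = (2/15) / (3/20) = 8/9.

0.8889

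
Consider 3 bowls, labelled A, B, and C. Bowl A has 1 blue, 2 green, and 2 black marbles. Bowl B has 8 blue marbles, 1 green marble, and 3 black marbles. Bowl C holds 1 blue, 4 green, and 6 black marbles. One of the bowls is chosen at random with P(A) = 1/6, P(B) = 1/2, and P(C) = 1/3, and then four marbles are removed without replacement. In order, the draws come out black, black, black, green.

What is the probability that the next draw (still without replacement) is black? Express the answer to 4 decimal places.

0.4233

For each hypothesis, P(data | H) works out to: P(data | bowl A) = (2/5)(1/4)(0/3) = 0; P(data | bowl B) = (3/12)(2/11)(1/10)(1/9) = 0.00050505; P(data | bowl C) = (6/11)(5/10)(4/9)(4/8) = 0.060606.
Weighting by the prior gives 1/6 · 0 = 0, 1/2 · 0.00050505 = 0.00025253, 1/3 · 0.060606 = 0.020202; these sum to 0.020455.
Dividing through by the total gives posterior P(bowl A | data) = 0, P(bowl B | data) = 0.012346, P(bowl C | data) = 0.98765.
So P(black next | data) = Σ P(black next | H) P(H | data) = (0)(0.012346) + (3/7)(0.98765) = 0.42328.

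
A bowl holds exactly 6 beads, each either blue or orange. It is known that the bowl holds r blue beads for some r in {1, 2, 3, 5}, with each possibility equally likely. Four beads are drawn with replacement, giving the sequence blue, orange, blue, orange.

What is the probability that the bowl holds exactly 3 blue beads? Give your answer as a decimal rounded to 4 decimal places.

For each hypothesis, P(data | H) works out to: P(data | r = 1) = (1/6)(5/6)(1/6)(5/6) = 0.01929; P(data | r = 2) = (2/6)(4/6)(2/6)(4/6) = 0.049383; P(data | r = 3) = (3/6)(3/6)(3/6)(3/6) = 0.0625; P(data | r = 5) = (5/6)(1/6)(5/6)(1/6) = 0.01929.
Multiplying each by its prior: 1/4 · 0.01929 = 0.0048225, 1/4 · 0.049383 = 0.012346, 1/4 · 0.0625 = 0.015625, 1/4 · 0.01929 = 0.0048225; summing to 0.037616.
By Bayes' rule, P(r = 3 | data) = (0.015625) / (0.037616) = 0.41538.

0.4154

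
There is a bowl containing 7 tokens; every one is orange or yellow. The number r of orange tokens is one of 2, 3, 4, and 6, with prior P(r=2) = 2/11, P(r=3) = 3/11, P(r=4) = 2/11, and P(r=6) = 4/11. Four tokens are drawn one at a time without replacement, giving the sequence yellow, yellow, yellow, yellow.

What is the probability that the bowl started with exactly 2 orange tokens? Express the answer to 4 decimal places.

Compute the likelihood of the observed sequence for each case: P(data | r = 2) = (5/7)(4/6)(3/5)(2/4) = 1/7; P(data | r = 3) = (4/7)(3/6)(2/5)(1/4) = 1/35; P(data | r = 4) = (3/7)(2/6)(1/5)(0/4) = 0; P(data | r = 6) = (1/7)(0/6) = 0.
Weighting by the prior gives 2/11 · 1/7 = 2/77, 3/11 · 1/35 = 3/385, 2/11 · 0 = 0, 4/11 · 0 = 0; with total 13/385.
By Bayes' rule, P(r = 2 | data) = (2/77) / (13/385) = 10/13.

0.7692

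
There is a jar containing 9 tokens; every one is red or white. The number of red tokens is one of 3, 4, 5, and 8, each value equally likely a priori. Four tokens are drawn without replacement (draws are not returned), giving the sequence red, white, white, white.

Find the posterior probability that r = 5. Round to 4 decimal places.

0.1667

For each hypothesis, P(data | H) works out to: P(data | r = 3) = (3/9)(6/8)(5/7)(4/6) = 5/42; P(data | r = 4) = (4/9)(5/8)(4/7)(3/6) = 5/63; P(data | r = 5) = (5/9)(4/8)(3/7)(2/6) = 5/126; P(data | r = 8) = (8/9)(1/8)(0/7) = 0.
Weighting by the prior gives 1/4 · 5/42 = 5/168, 1/4 · 5/63 = 5/252, 1/4 · 5/126 = 5/504, 1/4 · 0 = 0; with total 5/84.
Therefore the posterior P(r = 5 | data) = (5/504) / (5/84) = 1/6.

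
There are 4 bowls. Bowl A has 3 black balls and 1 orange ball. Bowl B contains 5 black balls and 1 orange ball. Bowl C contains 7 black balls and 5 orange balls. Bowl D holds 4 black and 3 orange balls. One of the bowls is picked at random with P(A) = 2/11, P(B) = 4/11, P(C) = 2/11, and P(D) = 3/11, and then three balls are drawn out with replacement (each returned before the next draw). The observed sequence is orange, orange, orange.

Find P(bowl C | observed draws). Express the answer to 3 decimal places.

0.336

The likelihood of the observed sequence under each hypothesis: P(data | bowl A) = (1/4)(1/4)(1/4) = 0.015625; P(data | bowl B) = (1/6)(1/6)(1/6) = 0.0046296; P(data | bowl C) = (5/12)(5/12)(5/12) = 0.072338; P(data | bowl D) = (3/7)(3/7)(3/7) = 0.078717.
The prior-weighted likelihoods are 2/11 · 0.015625 = 0.0028409, 4/11 · 0.0046296 = 0.0016835, 2/11 · 0.072338 = 0.013152, 3/11 · 0.078717 = 0.021468; summing to 0.039145.
Hence P(bowl C | data) = (0.013152) / (0.039145) = 0.33599.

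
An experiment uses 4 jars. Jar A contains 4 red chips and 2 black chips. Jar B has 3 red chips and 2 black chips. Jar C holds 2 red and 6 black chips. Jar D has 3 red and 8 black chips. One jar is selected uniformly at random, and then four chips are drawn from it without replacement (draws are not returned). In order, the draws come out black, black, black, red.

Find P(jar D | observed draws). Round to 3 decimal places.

0.471

For each hypothesis, P(data | H) works out to: P(data | jar A) = (2/6)(1/5)(0/4) = 0; P(data | jar B) = (2/5)(1/4)(0/3) = 0; P(data | jar C) = (6/8)(5/7)(4/6)(2/5) = 1/7; P(data | jar D) = (8/11)(7/10)(6/9)(3/8) = 7/55.
The prior-weighted likelihoods are 1/4 · 0 = 0, 1/4 · 0 = 0, 1/4 · 1/7 = 1/28, 1/4 · 7/55 = 7/220; summing to 26/385.
So P(jar D | data) = (7/220) / (26/385) = 49/104.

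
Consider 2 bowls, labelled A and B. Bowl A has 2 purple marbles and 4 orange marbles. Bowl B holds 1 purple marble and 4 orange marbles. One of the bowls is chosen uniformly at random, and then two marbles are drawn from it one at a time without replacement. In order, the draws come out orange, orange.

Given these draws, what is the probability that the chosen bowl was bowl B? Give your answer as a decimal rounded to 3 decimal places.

0.600

The likelihood of the observed sequence under each hypothesis: P(data | bowl A) = (4/6)(3/5) = 2/5; P(data | bowl B) = (4/5)(3/4) = 3/5.
Weighting by the prior gives 1/2 · 2/5 = 1/5, 1/2 · 3/5 = 3/10; summing to 1/2.
So P(bowl B | data) = (3/10) / (1/2) = 3/5.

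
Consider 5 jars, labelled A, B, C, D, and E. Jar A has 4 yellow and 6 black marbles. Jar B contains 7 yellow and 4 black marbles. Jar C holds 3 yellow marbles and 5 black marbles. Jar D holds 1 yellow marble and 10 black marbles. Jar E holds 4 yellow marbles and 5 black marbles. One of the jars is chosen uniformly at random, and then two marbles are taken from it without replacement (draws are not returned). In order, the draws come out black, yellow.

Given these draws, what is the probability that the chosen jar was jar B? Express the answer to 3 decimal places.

Under each hypothesis, the probability of the observed sequence is: P(data | jar A) = (6/10)(4/9) = 0.26667; P(data | jar B) = (4/11)(7/10) = 0.25455; P(data | jar C) = (5/8)(3/7) = 0.26786; P(data | jar D) = (10/11)(1/10) = 0.090909; P(data | jar E) = (5/9)(4/8) = 0.27778.
Weighting by the prior gives 1/5 · 0.26667 = 0.053333, 1/5 · 0.25455 = 0.050909, 1/5 · 0.26786 = 0.053571, 1/5 · 0.090909 = 0.018182, 1/5 · 0.27778 = 0.055556; with total 0.23155.
Therefore the posterior P(jar B | data) = (0.050909) / (0.23155) = 0.21986.

0.220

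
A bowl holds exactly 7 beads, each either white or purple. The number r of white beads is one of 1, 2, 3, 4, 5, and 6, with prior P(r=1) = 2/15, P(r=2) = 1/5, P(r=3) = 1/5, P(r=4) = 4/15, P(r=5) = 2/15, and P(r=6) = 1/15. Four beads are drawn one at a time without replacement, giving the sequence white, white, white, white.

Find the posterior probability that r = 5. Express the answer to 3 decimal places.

Compute the likelihood of the observed sequence for each case: P(data | r = 1) = (1/7)(0/6) = 0; P(data | r = 2) = (2/7)(1/6)(0/5) = 0; P(data | r = 3) = (3/7)(2/6)(1/5)(0/4) = 0; P(data | r = 4) = (4/7)(3/6)(2/5)(1/4) = 1/35; P(data | r = 5) = (5/7)(4/6)(3/5)(2/4) = 1/7; P(data | r = 6) = (6/7)(5/6)(4/5)(3/4) = 3/7.
The prior-weighted likelihoods are 2/15 · 0 = 0, 1/5 · 0 = 0, 1/5 · 0 = 0, 4/15 · 1/35 = 4/525, 2/15 · 1/7 = 2/105, 1/15 · 3/7 = 1/35; these sum to 29/525.
Hence P(r = 5 | data) = (2/105) / (29/525) = 10/29.

0.345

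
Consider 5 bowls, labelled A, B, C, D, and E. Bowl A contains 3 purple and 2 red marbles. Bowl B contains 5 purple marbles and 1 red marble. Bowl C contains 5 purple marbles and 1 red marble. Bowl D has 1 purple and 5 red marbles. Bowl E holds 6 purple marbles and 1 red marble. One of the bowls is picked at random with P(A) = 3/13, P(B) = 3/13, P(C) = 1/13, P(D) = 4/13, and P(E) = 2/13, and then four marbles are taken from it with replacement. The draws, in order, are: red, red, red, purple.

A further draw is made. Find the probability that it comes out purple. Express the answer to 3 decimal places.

0.289

Compute the likelihood of the observed sequence for each case: P(data | bowl A) = (2/5)(2/5)(2/5)(3/5) = 0.0384; P(data | bowl B) = (1/6)(1/6)(1/6)(5/6) = 0.003858; P(data | bowl C) = (1/6)(1/6)(1/6)(5/6) = 0.003858; P(data | bowl D) = (5/6)(5/6)(5/6)(1/6) = 0.096451; P(data | bowl E) = (1/7)(1/7)(1/7)(6/7) = 0.002499.
Multiplying each by its prior: 3/13 · 0.0384 = 0.0088615, 3/13 · 0.003858 = 0.00089031, 1/13 · 0.003858 = 0.00029677, 4/13 · 0.096451 = 0.029677, 2/13 · 0.002499 = 0.00038446; summing to 0.04011.
The posterior is then P(bowl A | data) = 0.22093, P(bowl B | data) = 0.022197, P(bowl C | data) = 0.0073989, P(bowl D | data) = 0.73989, P(bowl E | data) = 0.009585.
So P(purple next | data) = Σ P(purple next | H) P(H | data) = (3/5)(0.22093) + (5/6)(0.022197) + (5/6)(0.0073989) + (1/6)(0.73989) + (6/7)(0.009585) = 0.28875.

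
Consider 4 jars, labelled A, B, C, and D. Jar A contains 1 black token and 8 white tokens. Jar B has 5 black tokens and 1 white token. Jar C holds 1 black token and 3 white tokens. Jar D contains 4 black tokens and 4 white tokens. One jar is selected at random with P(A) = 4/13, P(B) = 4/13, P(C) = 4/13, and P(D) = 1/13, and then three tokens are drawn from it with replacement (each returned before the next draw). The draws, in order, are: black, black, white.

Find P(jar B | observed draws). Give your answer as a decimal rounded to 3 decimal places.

For each hypothesis, P(data | H) works out to: P(data | jar A) = (1/9)(1/9)(8/9) = 0.010974; P(data | jar B) = (5/6)(5/6)(1/6) = 0.11574; P(data | jar C) = (1/4)(1/4)(3/4) = 0.046875; P(data | jar D) = (4/8)(4/8)(4/8) = 0.125.
Weighting by the prior gives 4/13 · 0.010974 = 0.0033766, 4/13 · 0.11574 = 0.035613, 4/13 · 0.046875 = 0.014423, 1/13 · 0.125 = 0.0096154; summing to 0.063028.
By Bayes' rule, P(jar B | data) = (0.035613) / (0.063028) = 0.56503.

0.565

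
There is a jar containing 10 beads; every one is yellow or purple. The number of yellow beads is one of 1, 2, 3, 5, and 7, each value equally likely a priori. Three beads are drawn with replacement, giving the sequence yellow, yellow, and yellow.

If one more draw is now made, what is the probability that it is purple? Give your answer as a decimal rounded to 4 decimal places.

Compute the likelihood of the observed sequence for each case: P(data | r = 1) = (1/10)(1/10)(1/10) = 0.001; P(data | r = 2) = (2/10)(2/10)(2/10) = 0.008; P(data | r = 3) = (3/10)(3/10)(3/10) = 0.027; P(data | r = 5) = (5/10)(5/10)(5/10) = 0.125; P(data | r = 7) = (7/10)(7/10)(7/10) = 0.343.
The prior-weighted likelihoods are 1/5 · 0.001 = 0.0002, 1/5 · 0.008 = 0.0016, 1/5 · 0.027 = 0.0054, 1/5 · 0.125 = 0.025, 1/5 · 0.343 = 0.0686; these sum to 0.1008.
Dividing through by the total gives posterior P(r = 1 | data) = 0.0019841, P(r = 2 | data) = 0.015873, P(r = 3 | data) = 0.053571, P(r = 5 | data) = 0.24802, P(r = 7 | data) = 0.68056.
The predictive probability is P(purple next | data) = (9/10)(0.0019841) + (4/5)(0.015873) + (7/10)(0.053571) + (1/2)(0.24802) + (3/10)(0.68056) = 0.38016.

0.3802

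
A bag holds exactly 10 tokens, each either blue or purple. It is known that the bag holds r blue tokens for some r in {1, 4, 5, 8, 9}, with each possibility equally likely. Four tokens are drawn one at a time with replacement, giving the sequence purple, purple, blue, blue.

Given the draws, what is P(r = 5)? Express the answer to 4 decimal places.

Compute the likelihood of the observed sequence for each case: P(data | r = 1) = (9/10)(9/10)(1/10)(1/10) = 0.0081; P(data | r = 4) = (6/10)(6/10)(4/10)(4/10) = 0.0576; P(data | r = 5) = (5/10)(5/10)(5/10)(5/10) = 0.0625; P(data | r = 8) = (2/10)(2/10)(8/10)(8/10) = 0.0256; P(data | r = 9) = (1/10)(1/10)(9/10)(9/10) = 0.0081.
The prior-weighted likelihoods are 1/5 · 0.0081 = 0.00162, 1/5 · 0.0576 = 0.01152, 1/5 · 0.0625 = 0.0125, 1/5 · 0.0256 = 0.00512, 1/5 · 0.0081 = 0.00162; these sum to 0.03238.
By Bayes' rule, P(r = 5 | data) = (0.0125) / (0.03238) = 0.38604.

0.3860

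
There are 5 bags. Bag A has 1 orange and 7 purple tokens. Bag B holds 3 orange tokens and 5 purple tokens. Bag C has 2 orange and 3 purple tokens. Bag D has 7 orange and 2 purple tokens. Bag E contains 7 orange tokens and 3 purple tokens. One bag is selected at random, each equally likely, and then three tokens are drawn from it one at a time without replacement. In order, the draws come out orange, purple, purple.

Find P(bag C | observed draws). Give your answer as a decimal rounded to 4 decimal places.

0.3392

Compute the likelihood of the observed sequence for each case: P(data | bag A) = (1/8)(7/7)(6/6) = 0.125; P(data | bag B) = (3/8)(5/7)(4/6) = 0.17857; P(data | bag C) = (2/5)(3/4)(2/3) = 0.2; P(data | bag D) = (7/9)(2/8)(1/7) = 0.027778; P(data | bag E) = (7/10)(3/9)(2/8) = 0.058333.
The prior-weighted likelihoods are 1/5 · 0.125 = 0.025, 1/5 · 0.17857 = 0.035714, 1/5 · 0.2 = 0.04, 1/5 · 0.027778 = 0.0055556, 1/5 · 0.058333 = 0.011667; with total 0.11794.
Therefore the posterior P(bag C | data) = (0.04) / (0.11794) = 0.33917.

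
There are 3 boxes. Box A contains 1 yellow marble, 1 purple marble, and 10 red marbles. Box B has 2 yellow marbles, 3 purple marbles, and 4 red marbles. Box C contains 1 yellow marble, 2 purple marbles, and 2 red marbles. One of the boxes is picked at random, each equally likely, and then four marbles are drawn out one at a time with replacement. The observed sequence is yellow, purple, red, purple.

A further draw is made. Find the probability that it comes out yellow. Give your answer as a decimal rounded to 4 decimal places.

0.2077

For each hypothesis, P(data | H) works out to: P(data | box A) = (1/12)(1/12)(10/12)(1/12) = 0.00048225; P(data | box B) = (2/9)(3/9)(4/9)(3/9) = 0.010974; P(data | box C) = (1/5)(2/5)(2/5)(2/5) = 0.0128.
Weighting by the prior gives 1/3 · 0.00048225 = 0.00016075, 1/3 · 0.010974 = 0.003658, 1/3 · 0.0128 = 0.0042667; these sum to 0.0080854.
Normalising, the posterior is P(box A | data) = 0.019882, P(box B | data) = 0.45242, P(box C | data) = 0.5277.
The predictive probability is P(yellow next | data) = (1/12)(0.019882) + (2/9)(0.45242) + (1/5)(0.5277) = 0.20773.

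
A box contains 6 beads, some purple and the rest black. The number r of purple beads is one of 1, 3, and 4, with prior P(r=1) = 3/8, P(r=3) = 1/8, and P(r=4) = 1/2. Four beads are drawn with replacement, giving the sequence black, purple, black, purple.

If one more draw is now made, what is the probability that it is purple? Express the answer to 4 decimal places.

0.5429

Compute the likelihood of the observed sequence for each case: P(data | r = 1) = (5/6)(1/6)(5/6)(1/6) = 0.01929; P(data | r = 3) = (3/6)(3/6)(3/6)(3/6) = 0.0625; P(data | r = 4) = (2/6)(4/6)(2/6)(4/6) = 0.049383.
Multiplying each by its prior: 3/8 · 0.01929 = 0.0072338, 1/8 · 0.0625 = 0.0078125, 1/2 · 0.049383 = 0.024691; with total 0.039738.
The posterior is then P(r = 1 | data) = 0.18204, P(r = 3 | data) = 0.1966, P(r = 4 | data) = 0.62136.
The predictive probability is P(purple next | data) = (1/6)(0.18204) + (1/2)(0.1966) + (2/3)(0.62136) = 0.54288.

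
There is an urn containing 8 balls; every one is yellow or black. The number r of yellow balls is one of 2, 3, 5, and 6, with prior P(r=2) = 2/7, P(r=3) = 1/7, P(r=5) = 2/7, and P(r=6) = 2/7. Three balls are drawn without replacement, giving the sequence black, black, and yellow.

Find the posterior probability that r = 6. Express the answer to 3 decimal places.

0.091

Compute the likelihood of the observed sequence for each case: P(data | r = 2) = (6/8)(5/7)(2/6) = 5/28; P(data | r = 3) = (5/8)(4/7)(3/6) = 5/28; P(data | r = 5) = (3/8)(2/7)(5/6) = 5/56; P(data | r = 6) = (2/8)(1/7)(6/6) = 1/28.
Weighting by the prior gives 2/7 · 5/28 = 5/98, 1/7 · 5/28 = 5/196, 2/7 · 5/56 = 5/196, 2/7 · 1/28 = 1/98; these sum to 11/98.
So P(r = 6 | data) = (1/98) / (11/98) = 1/11.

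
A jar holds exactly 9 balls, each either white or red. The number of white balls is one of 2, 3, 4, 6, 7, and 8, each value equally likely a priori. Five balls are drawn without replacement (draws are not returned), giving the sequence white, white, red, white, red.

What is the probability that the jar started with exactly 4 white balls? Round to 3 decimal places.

0.267

Under each hypothesis, the probability of the observed sequence is: P(data | r = 2) = (2/9)(1/8)(7/7)(0/6) = 0; P(data | r = 3) = (3/9)(2/8)(6/7)(1/6)(5/5) = 1/84; P(data | r = 4) = (4/9)(3/8)(5/7)(2/6)(4/5) = 2/63; P(data | r = 6) = (6/9)(5/8)(3/7)(4/6)(2/5) = 1/21; P(data | r = 7) = (7/9)(6/8)(2/7)(5/6)(1/5) = 1/36; P(data | r = 8) = (8/9)(7/8)(1/7)(6/6)(0/5) = 0.
Weighting by the prior gives 1/6 · 0 = 0, 1/6 · 1/84 = 1/504, 1/6 · 2/63 = 1/189, 1/6 · 1/21 = 1/126, 1/6 · 1/36 = 1/216, 1/6 · 0 = 0; with total 5/252.
By Bayes' rule, P(r = 4 | data) = (1/189) / (5/252) = 4/15.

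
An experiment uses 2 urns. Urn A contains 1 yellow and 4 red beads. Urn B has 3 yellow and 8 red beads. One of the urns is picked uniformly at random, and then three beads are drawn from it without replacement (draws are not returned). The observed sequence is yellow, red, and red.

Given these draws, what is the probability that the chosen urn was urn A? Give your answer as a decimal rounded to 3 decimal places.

Compute the likelihood of the observed sequence for each case: P(data | urn A) = (1/5)(4/4)(3/3) = 1/5; P(data | urn B) = (3/11)(8/10)(7/9) = 28/165.
Weighting by the prior gives 1/2 · 1/5 = 1/10, 1/2 · 28/165 = 14/165; with total 61/330.
By Bayes' rule, P(urn A | data) = (1/10) / (61/330) = 33/61.

0.541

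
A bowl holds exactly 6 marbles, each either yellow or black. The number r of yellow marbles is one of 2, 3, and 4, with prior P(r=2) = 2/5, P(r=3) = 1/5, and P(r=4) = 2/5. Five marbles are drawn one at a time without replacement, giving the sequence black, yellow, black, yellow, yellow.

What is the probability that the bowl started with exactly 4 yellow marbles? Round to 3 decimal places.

For each hypothesis, P(data | H) works out to: P(data | r = 2) = (4/6)(2/5)(3/4)(1/3)(0/2) = 0; P(data | r = 3) = (3/6)(3/5)(2/4)(2/3)(1/2) = 1/20; P(data | r = 4) = (2/6)(4/5)(1/4)(3/3)(2/2) = 1/15.
Multiplying each by its prior: 2/5 · 0 = 0, 1/5 · 1/20 = 1/100, 2/5 · 1/15 = 2/75; with total 11/300.
By Bayes' rule, P(r = 4 | data) = (2/75) / (11/300) = 8/11.

0.727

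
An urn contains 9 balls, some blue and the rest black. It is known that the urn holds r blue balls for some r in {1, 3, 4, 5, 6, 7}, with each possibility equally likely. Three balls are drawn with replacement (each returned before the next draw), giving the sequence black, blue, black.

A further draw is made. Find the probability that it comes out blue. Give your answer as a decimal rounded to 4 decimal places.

0.4373

The likelihood of the observed sequence under each hypothesis: P(data | r = 1) = (8/9)(1/9)(8/9) = 0.087791; P(data | r = 3) = (6/9)(3/9)(6/9) = 0.14815; P(data | r = 4) = (5/9)(4/9)(5/9) = 0.13717; P(data | r = 5) = (4/9)(5/9)(4/9) = 0.10974; P(data | r = 6) = (3/9)(6/9)(3/9) = 0.074074; P(data | r = 7) = (2/9)(7/9)(2/9) = 0.038409.
The prior-weighted likelihoods are 1/6 · 0.087791 = 0.014632, 1/6 · 0.14815 = 0.024691, 1/6 · 0.13717 = 0.022862, 1/6 · 0.10974 = 0.01829, 1/6 · 0.074074 = 0.012346, 1/6 · 0.038409 = 0.0064015; summing to 0.099223.
Normalising, the posterior is P(r = 1 | data) = 0.14747, P(r = 3 | data) = 0.24885, P(r = 4 | data) = 0.23041, P(r = 5 | data) = 0.18433, P(r = 6 | data) = 0.12442, P(r = 7 | data) = 0.064516.
The predictive probability is P(blue next | data) = (1/9)(0.14747) + (1/3)(0.24885) + (4/9)(0.23041) + (5/9)(0.18433) + (2/3)(0.12442) + (7/9)(0.064516) = 0.43728.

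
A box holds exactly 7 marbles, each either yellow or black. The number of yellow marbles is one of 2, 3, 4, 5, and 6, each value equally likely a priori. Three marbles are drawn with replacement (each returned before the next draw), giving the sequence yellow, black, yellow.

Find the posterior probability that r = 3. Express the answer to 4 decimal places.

Under each hypothesis, the probability of the observed sequence is: P(data | r = 2) = (2/7)(5/7)(2/7) = 0.058309; P(data | r = 3) = (3/7)(4/7)(3/7) = 0.10496; P(data | r = 4) = (4/7)(3/7)(4/7) = 0.13994; P(data | r = 5) = (5/7)(2/7)(5/7) = 0.14577; P(data | r = 6) = (6/7)(1/7)(6/7) = 0.10496.
Weighting by the prior gives 1/5 · 0.058309 = 0.011662, 1/5 · 0.10496 = 0.020991, 1/5 · 0.13994 = 0.027988, 1/5 · 0.14577 = 0.029155, 1/5 · 0.10496 = 0.020991; with total 0.11079.
Therefore the posterior P(r = 3 | data) = (0.020991) / (0.11079) = 0.18947.

0.1895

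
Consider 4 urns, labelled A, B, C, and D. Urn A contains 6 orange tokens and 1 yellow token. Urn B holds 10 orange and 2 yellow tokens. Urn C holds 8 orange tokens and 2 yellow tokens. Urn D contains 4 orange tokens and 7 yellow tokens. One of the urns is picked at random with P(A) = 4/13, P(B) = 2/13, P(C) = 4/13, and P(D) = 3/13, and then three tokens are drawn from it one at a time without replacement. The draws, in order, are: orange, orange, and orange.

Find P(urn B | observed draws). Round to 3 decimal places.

Under each hypothesis, the probability of the observed sequence is: P(data | urn A) = (6/7)(5/6)(4/5) = 0.57143; P(data | urn B) = (10/12)(9/11)(8/10) = 0.54545; P(data | urn C) = (8/10)(7/9)(6/8) = 0.46667; P(data | urn D) = (4/11)(3/10)(2/9) = 0.024242.
Multiplying each by its prior: 4/13 · 0.57143 = 0.17582, 2/13 · 0.54545 = 0.083916, 4/13 · 0.46667 = 0.14359, 3/13 · 0.024242 = 0.0055944; summing to 0.40892.
By Bayes' rule, P(urn B | data) = (0.083916) / (0.40892) = 0.20521.

0.205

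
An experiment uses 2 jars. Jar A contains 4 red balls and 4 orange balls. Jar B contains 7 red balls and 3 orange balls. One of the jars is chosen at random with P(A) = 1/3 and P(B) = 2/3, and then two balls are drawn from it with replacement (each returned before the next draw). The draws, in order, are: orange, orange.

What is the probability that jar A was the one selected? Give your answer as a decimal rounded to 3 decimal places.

0.581

For each hypothesis, P(data | H) works out to: P(data | jar A) = (4/8)(4/8) = 1/4; P(data | jar B) = (3/10)(3/10) = 9/100.
Multiplying each by its prior: 1/3 · 1/4 = 1/12, 2/3 · 9/100 = 3/50; these sum to 43/300.
Hence P(jar A | data) = (1/12) / (43/300) = 25/43.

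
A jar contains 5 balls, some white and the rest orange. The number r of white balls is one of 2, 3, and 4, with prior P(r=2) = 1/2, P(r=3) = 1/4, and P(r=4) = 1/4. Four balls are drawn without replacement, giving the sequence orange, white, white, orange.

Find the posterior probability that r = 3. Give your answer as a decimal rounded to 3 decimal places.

Under each hypothesis, the probability of the observed sequence is: P(data | r = 2) = (3/5)(2/4)(1/3)(2/2) = 1/10; P(data | r = 3) = (2/5)(3/4)(2/3)(1/2) = 1/10; P(data | r = 4) = (1/5)(4/4)(3/3)(0/2) = 0.
Multiplying each by its prior: 1/2 · 1/10 = 1/20, 1/4 · 1/10 = 1/40, 1/4 · 0 = 0; these sum to 3/40.
Therefore the posterior P(r = 3 | data) = (1/40) / (3/40) = 1/3.

0.333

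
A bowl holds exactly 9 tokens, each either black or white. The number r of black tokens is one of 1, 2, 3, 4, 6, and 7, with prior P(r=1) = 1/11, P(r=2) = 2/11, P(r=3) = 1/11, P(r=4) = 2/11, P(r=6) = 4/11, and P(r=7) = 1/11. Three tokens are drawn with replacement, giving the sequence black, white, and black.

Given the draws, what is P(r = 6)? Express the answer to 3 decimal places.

For each hypothesis, P(data | H) works out to: P(data | r = 1) = (1/9)(8/9)(1/9) = 0.010974; P(data | r = 2) = (2/9)(7/9)(2/9) = 0.038409; P(data | r = 3) = (3/9)(6/9)(3/9) = 0.074074; P(data | r = 4) = (4/9)(5/9)(4/9) = 0.10974; P(data | r = 6) = (6/9)(3/9)(6/9) = 0.14815; P(data | r = 7) = (7/9)(2/9)(7/9) = 0.13443.
Multiplying each by its prior: 1/11 · 0.010974 = 0.00099763, 2/11 · 0.038409 = 0.0069834, 1/11 · 0.074074 = 0.006734, 2/11 · 0.10974 = 0.019953, 4/11 · 0.14815 = 0.053872, 1/11 · 0.13443 = 0.012221; summing to 0.10076.
Therefore the posterior P(r = 6 | data) = (0.053872) / (0.10076) = 0.53465.

0.535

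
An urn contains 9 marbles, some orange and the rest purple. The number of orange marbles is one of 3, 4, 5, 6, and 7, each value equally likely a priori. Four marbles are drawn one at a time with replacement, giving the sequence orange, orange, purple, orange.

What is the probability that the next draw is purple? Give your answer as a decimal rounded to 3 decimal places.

0.378

The likelihood of the observed sequence under each hypothesis: P(data | r = 3) = (3/9)(3/9)(6/9)(3/9) = 0.024691; P(data | r = 4) = (4/9)(4/9)(5/9)(4/9) = 0.048773; P(data | r = 5) = (5/9)(5/9)(4/9)(5/9) = 0.076208; P(data | r = 6) = (6/9)(6/9)(3/9)(6/9) = 0.098765; P(data | r = 7) = (7/9)(7/9)(2/9)(7/9) = 0.10456.
Multiplying each by its prior: 1/5 · 0.024691 = 0.0049383, 1/5 · 0.048773 = 0.0097546, 1/5 · 0.076208 = 0.015242, 1/5 · 0.098765 = 0.019753, 1/5 · 0.10456 = 0.020911; summing to 0.070599.
Normalising, the posterior is P(r = 3 | data) = 0.069948, P(r = 4 | data) = 0.13817, P(r = 5 | data) = 0.21589, P(r = 6 | data) = 0.27979, P(r = 7 | data) = 0.2962.
So P(purple next | data) = Σ P(purple next | H) P(H | data) = (2/3)(0.069948) + (5/9)(0.13817) + (4/9)(0.21589) + (1/3)(0.27979) + (2/9)(0.2962) = 0.37843.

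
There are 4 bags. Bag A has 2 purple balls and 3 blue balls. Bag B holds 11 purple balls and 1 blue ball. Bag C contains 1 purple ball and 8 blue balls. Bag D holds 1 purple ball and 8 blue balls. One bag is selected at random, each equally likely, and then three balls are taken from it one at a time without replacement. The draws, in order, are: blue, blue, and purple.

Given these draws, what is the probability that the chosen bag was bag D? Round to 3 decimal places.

0.263

For each hypothesis, P(data | H) works out to: P(data | bag A) = (3/5)(2/4)(2/3) = 1/5; P(data | bag B) = (1/12)(0/11) = 0; P(data | bag C) = (8/9)(7/8)(1/7) = 1/9; P(data | bag D) = (8/9)(7/8)(1/7) = 1/9.
Weighting by the prior gives 1/4 · 1/5 = 1/20, 1/4 · 0 = 0, 1/4 · 1/9 = 1/36, 1/4 · 1/9 = 1/36; with total 19/180.
Hence P(bag D | data) = (1/36) / (19/180) = 5/19.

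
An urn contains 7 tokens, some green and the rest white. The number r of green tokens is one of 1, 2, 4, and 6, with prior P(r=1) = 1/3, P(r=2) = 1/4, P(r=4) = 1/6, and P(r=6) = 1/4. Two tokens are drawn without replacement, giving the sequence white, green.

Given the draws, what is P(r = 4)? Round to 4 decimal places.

For each hypothesis, P(data | H) works out to: P(data | r = 1) = (6/7)(1/6) = 1/7; P(data | r = 2) = (5/7)(2/6) = 5/21; P(data | r = 4) = (3/7)(4/6) = 2/7; P(data | r = 6) = (1/7)(6/6) = 1/7.
The prior-weighted likelihoods are 1/3 · 1/7 = 1/21, 1/4 · 5/21 = 5/84, 1/6 · 2/7 = 1/21, 1/4 · 1/7 = 1/28; with total 4/21.
So P(r = 4 | data) = (1/21) / (4/21) = 1/4.

0.2500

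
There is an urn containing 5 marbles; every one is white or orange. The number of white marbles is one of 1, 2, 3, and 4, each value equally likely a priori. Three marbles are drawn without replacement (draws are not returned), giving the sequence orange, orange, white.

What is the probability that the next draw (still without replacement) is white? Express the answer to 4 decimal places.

Under each hypothesis, the probability of the observed sequence is: P(data | r = 1) = (4/5)(3/4)(1/3) = 1/5; P(data | r = 2) = (3/5)(2/4)(2/3) = 1/5; P(data | r = 3) = (2/5)(1/4)(3/3) = 1/10; P(data | r = 4) = (1/5)(0/4) = 0.
The prior-weighted likelihoods are 1/4 · 1/5 = 1/20, 1/4 · 1/5 = 1/20, 1/4 · 1/10 = 1/40, 1/4 · 0 = 0; with total 1/8.
Dividing through by the total gives posterior P(r = 1 | data) = 2/5, P(r = 2 | data) = 2/5, P(r = 3 | data) = 1/5, P(r = 4 | data) = 0.
Averaging over the posterior, P(white next | data) = (0)(2/5) + (1/2)(2/5) + (1)(1/5) = 2/5.

0.4000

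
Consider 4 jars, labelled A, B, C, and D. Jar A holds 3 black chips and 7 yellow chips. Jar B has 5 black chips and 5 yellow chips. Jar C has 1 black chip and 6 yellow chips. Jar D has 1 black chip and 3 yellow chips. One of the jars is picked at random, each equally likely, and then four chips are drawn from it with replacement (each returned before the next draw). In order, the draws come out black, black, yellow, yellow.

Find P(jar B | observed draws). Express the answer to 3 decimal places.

Compute the likelihood of the observed sequence for each case: P(data | jar A) = (3/10)(3/10)(7/10)(7/10) = 0.0441; P(data | jar B) = (5/10)(5/10)(5/10)(5/10) = 0.0625; P(data | jar C) = (1/7)(1/7)(6/7)(6/7) = 0.014994; P(data | jar D) = (1/4)(1/4)(3/4)(3/4) = 0.035156.
Multiplying each by its prior: 1/4 · 0.0441 = 0.011025, 1/4 · 0.0625 = 0.015625, 1/4 · 0.014994 = 0.0037484, 1/4 · 0.035156 = 0.0087891; with total 0.039188.
Therefore the posterior P(jar B | data) = (0.015625) / (0.039188) = 0.39872.

0.399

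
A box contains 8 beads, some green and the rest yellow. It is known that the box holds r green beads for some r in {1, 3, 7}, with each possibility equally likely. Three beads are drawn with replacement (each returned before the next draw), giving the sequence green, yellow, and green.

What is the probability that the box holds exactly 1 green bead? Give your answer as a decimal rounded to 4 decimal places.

The likelihood of the observed sequence under each hypothesis: P(data | r = 1) = (1/8)(7/8)(1/8) = 0.013672; P(data | r = 3) = (3/8)(5/8)(3/8) = 0.087891; P(data | r = 7) = (7/8)(1/8)(7/8) = 0.095703.
Weighting by the prior gives 1/3 · 0.013672 = 0.0045573, 1/3 · 0.087891 = 0.029297, 1/3 · 0.095703 = 0.031901; summing to 0.065755.
So P(r = 1 | data) = (0.0045573) / (0.065755) = 0.069307.

0.0693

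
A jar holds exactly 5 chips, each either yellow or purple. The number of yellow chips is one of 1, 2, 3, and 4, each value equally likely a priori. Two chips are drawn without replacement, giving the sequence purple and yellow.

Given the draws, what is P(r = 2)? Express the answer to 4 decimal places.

0.3000

Under each hypothesis, the probability of the observed sequence is: P(data | r = 1) = (4/5)(1/4) = 1/5; P(data | r = 2) = (3/5)(2/4) = 3/10; P(data | r = 3) = (2/5)(3/4) = 3/10; P(data | r = 4) = (1/5)(4/4) = 1/5.
Multiplying each by its prior: 1/4 · 1/5 = 1/20, 1/4 · 3/10 = 3/40, 1/4 · 3/10 = 3/40, 1/4 · 1/5 = 1/20; summing to 1/4.
Therefore the posterior P(r = 2 | data) = (3/40) / (1/4) = 3/10.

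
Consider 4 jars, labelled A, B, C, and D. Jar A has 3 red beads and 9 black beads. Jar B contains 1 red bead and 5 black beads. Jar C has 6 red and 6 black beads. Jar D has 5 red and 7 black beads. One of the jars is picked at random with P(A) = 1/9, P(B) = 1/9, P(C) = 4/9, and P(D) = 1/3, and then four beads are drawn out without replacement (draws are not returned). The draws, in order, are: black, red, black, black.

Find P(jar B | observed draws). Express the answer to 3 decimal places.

0.208

The likelihood of the observed sequence under each hypothesis: P(data | jar A) = (9/12)(3/11)(8/10)(7/9) = 0.12727; P(data | jar B) = (5/6)(1/5)(4/4)(3/3) = 0.16667; P(data | jar C) = (6/12)(6/11)(5/10)(4/9) = 0.060606; P(data | jar D) = (7/12)(5/11)(6/10)(5/9) = 0.088384.
Weighting by the prior gives 1/9 · 0.12727 = 0.014141, 1/9 · 0.16667 = 0.018519, 4/9 · 0.060606 = 0.026936, 1/3 · 0.088384 = 0.029461; summing to 0.089057.
Therefore the posterior P(jar B | data) = (0.018519) / (0.089057) = 0.20794.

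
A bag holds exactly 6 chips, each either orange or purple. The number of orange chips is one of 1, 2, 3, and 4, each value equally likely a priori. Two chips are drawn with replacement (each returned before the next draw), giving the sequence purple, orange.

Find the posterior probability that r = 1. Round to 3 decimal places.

0.167

For each hypothesis, P(data | H) works out to: P(data | r = 1) = (5/6)(1/6) = 5/36; P(data | r = 2) = (4/6)(2/6) = 2/9; P(data | r = 3) = (3/6)(3/6) = 1/4; P(data | r = 4) = (2/6)(4/6) = 2/9.
Multiplying each by its prior: 1/4 · 5/36 = 5/144, 1/4 · 2/9 = 1/18, 1/4 · 1/4 = 1/16, 1/4 · 2/9 = 1/18; these sum to 5/24.
Therefore the posterior P(r = 1 | data) = (5/144) / (5/24) = 1/6.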